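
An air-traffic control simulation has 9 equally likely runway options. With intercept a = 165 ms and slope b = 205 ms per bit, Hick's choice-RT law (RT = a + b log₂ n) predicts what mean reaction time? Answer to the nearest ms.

815 ms

log₂(9) = 3.1699 bits, so RT = 165 + 205 × 3.1699 ≈ 814.835 ms.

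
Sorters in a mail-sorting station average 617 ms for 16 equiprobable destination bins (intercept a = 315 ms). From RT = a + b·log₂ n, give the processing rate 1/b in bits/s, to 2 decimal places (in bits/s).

Choice component = 617 − 315 = 302 ms over log₂(16) = 4 bits.
b = 302 / 4 = 75.500 ms/bit, so 1/b = 13.245 bits/s.

13.25 bits/s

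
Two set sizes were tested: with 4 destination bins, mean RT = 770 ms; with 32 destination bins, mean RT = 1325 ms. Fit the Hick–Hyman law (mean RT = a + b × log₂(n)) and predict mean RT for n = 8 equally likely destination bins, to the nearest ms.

955 ms

RT is linear in log₂ n, so two points fix the line:
  b = (1325 − 770) / (log₂ 32 − log₂ 4) = 555 / (5 − 2) = 185 ms/bit
  a = 770 − 185 × 2 = 400 ms
Then RT(8) = 400 + 185 × log₂ 8 = 400 + 185 × 3 ≈ 955.000 ms.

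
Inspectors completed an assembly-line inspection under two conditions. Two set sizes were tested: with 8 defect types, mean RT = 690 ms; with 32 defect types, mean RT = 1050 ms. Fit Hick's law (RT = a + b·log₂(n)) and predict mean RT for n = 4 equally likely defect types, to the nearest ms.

RT is linear in log₂ n, so two points fix the line:
  b = (1050 − 690) / (log₂ 32 − log₂ 8) = 360 / (5 − 3) = 180 ms/bit
  a = 690 − 180 × 3 = 150 ms
Then RT(4) = 150 + 180 × log₂ 4 = 150 + 180 × 2 ≈ 510.000 ms.

510 ms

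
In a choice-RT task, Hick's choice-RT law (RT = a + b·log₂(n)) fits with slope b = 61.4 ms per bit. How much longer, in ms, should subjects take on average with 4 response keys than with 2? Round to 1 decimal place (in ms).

Only the slope matters, since a is common to both: ΔRT = b·log₂(n₂/n₁).
log₂(4) − log₂(2) = log₂(4/2) = log₂(2) = 1.
ΔRT = 61.4 × 1.0000 = 61.400 ms.

61.4 ms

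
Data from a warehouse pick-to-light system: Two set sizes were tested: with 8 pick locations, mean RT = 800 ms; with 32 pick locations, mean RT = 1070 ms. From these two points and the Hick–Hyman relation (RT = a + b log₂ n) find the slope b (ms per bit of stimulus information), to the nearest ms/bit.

135 ms/bit

The slope on a log₂ axis is (1070 − 800) / (5 − 3) = 135 ms/bit.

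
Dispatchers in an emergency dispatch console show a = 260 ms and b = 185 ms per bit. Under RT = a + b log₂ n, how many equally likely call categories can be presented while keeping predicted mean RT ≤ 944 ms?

12

Information budget: (944 − 260)/185 = 3.6973 bits, so n ≤ 2^3.6973 = 12.972 → at most 12.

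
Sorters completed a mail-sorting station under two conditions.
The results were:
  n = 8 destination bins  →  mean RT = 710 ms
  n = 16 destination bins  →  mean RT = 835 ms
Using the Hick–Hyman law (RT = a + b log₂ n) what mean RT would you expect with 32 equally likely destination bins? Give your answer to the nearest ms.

960 ms

Fit slope and intercept:
  b = (835 − 710) / (log₂ 16 − log₂ 8) = 125 / (4 − 3) = 125 ms/bit
  a = 710 − 125 × 3 = 335 ms
Then RT(32) = 335 + 125 × log₂ 32 = 335 + 125 × 5 ≈ 960.000 ms.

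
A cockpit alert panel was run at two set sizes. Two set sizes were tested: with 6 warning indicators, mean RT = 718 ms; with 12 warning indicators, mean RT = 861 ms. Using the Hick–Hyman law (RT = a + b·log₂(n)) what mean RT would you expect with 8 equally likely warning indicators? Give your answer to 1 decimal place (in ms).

777.4 ms

Solve the two-equation system in a and b:
  b = (861 − 718) / (log₂ 12 − log₂ 6) = 143 / (3.5850 − 2.5850) = 143.000 ms/bit
  a = 718 − 143.000 × 2.5850 = 348.350 ms
Then RT(8) = 348.350 + 143.000 × log₂ 8 = 348.350 + 143.000 × 3 ≈ 777.350 ms.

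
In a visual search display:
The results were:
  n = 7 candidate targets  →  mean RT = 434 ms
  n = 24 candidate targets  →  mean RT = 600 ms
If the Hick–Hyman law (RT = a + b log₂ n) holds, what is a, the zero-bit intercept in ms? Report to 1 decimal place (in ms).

b = (RT₂ − RT₁)/(log₂ n₂ − log₂ n₁) = (600 − 434)/(4.5850 − 2.8074) = 93.384 ms/bit.
a = RT₁ − b·log₂ n₁ = 434 − 93.384 × 2.8074 = 171.838 ms.

171.8 ms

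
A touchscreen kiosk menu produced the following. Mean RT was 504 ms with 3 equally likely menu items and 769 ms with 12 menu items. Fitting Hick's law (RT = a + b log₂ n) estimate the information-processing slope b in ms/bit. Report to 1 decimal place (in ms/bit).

The slope on a log₂ axis is (769 − 504) / (3.5850 − 1.5850) = 132.500 ms/bit.

132.5 ms/bit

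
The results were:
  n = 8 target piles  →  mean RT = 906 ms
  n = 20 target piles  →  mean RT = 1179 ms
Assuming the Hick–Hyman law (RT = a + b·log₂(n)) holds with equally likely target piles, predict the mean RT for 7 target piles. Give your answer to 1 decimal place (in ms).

RT is linear in log₂ n, so two points fix the line:
  b = (1179 − 906) / (log₂ 20 − log₂ 8) = 273 / (4.3219 − 3) = 206.517 ms/bit
  a = 906 − 206.517 × 3 = 286.450 ms
Then RT(7) = 286.450 + 206.517 × log₂ 7 = 286.450 + 206.517 × 2.8074 ≈ 866.216 ms.

866.2 ms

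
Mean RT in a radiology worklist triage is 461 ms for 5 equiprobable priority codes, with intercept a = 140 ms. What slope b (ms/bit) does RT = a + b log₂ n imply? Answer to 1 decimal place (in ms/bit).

138.2 ms/bit

log₂(5) = 2.3219 bits.
b = (RT − a)/log₂ n = (461 − 140) / 2.3219 = 138.247 ms/bit.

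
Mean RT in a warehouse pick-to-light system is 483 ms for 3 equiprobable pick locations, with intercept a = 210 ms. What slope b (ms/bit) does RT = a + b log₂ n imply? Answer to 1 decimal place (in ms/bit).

b = (483 − 210) / log₂(3) = 273 / 1.5850 = 172.244 ms/bit.

172.2 ms/bit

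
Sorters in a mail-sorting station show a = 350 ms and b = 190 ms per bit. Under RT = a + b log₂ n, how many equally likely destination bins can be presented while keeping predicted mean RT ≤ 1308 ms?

32

190·log₂ n ≤ 1308 − 350 = 958, giving log₂ n ≤ 5.0421 and n ≤ 32.948. The largest whole number is 32.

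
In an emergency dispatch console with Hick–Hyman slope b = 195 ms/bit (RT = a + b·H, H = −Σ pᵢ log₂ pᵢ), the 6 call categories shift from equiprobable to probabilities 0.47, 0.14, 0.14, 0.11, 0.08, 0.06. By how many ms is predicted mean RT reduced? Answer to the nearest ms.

77 ms

The RT saving is b·ΔH. Equiprobable H₀ = log₂(6) = 2.5850 bits; with the given probabilities H = 2.1915 bits.
b·(H₀ − H) = 195 × (2.5850 − 2.1915) = 76.72 ms.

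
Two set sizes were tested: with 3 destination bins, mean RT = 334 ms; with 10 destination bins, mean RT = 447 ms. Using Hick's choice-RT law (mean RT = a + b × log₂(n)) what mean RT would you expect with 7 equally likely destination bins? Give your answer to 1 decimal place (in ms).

Fit slope and intercept:
  b = (447 − 334) / (log₂ 10 − log₂ 3) = 113 / (3.3219 − 1.5850) = 65.056 ms/bit
  a = 334 − 65.056 × 1.5850 = 230.889 ms
Then RT(7) = 230.889 + 65.056 × log₂ 7 = 230.889 + 65.056 × 2.8074 ≈ 413.524 ms.

413.5 ms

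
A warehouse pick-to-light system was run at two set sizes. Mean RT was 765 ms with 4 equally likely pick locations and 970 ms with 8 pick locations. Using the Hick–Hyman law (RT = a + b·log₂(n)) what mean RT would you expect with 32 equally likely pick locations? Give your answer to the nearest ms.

RT is linear in log₂ n, so two points fix the line:
  b = (970 − 765) / (log₂ 8 − log₂ 4) = 205 / (3 − 2) = 205 ms/bit
  a = 765 − 205 × 2 = 355 ms
Then RT(32) = 355 + 205 × log₂ 32 = 355 + 205 × 5 ≈ 1380.000 ms.

1380 ms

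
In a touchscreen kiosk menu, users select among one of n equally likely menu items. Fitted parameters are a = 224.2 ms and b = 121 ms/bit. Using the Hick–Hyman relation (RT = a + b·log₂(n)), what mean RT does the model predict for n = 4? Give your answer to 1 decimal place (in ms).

466.2 ms

log₂(4) = 2 bits, so RT = 224.2 + 121 × 2 ≈ 466.200 ms.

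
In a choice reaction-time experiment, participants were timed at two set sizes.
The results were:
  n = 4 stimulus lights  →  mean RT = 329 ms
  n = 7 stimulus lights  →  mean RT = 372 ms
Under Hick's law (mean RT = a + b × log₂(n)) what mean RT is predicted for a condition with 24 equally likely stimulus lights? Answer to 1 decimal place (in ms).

466.7 ms

Fit slope and intercept:
  b = (372 − 329) / (log₂ 7 − log₂ 4) = 43 / (2.8074 − 2) = 53.260 ms/bit
  a = 329 − 53.260 × 2 = 222.479 ms
Then RT(24) = 222.479 + 53.260 × log₂ 24 = 222.479 + 53.260 × 4.5850 ≈ 466.676 ms.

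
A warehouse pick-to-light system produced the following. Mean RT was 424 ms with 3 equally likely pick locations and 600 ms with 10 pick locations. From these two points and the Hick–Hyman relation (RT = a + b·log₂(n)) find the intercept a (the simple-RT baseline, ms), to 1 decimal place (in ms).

Slope: b = (600 − 424) / (log₂ 10 − log₂ 3) = 176/1.7370 = 101.326 ms/bit.
a = RT₁ − b·log₂ n₁ = 424 − 101.326 × 1.5850 = 263.402 ms.

263.4 ms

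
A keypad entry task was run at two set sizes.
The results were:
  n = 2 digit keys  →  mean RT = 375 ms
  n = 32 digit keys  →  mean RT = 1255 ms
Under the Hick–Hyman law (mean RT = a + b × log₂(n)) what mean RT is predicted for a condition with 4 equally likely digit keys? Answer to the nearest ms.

Fit slope and intercept:
  b = (1255 − 375) / (log₂ 32 − log₂ 2) = 880 / (5 − 1) = 220 ms/bit
  a = 375 − 220 × 1 = 155 ms
Then RT(4) = 155 + 220 × log₂ 4 = 155 + 220 × 2 ≈ 595.000 ms.

595 ms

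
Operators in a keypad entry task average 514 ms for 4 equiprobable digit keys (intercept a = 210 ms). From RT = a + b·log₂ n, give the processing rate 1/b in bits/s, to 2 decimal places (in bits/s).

6.58 bits/s

b = (514 − 210)/log₂ 4 = 304/2 = 152.000 ms per bit = 0.15200 s/bit; the reciprocal is 6.579 bits/s.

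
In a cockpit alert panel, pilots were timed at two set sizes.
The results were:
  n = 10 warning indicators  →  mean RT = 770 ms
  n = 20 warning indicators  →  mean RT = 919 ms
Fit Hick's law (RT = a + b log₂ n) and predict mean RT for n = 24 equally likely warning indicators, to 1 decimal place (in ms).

Solve the two-equation system in a and b:
  b = (919 − 770) / (log₂ 20 − log₂ 10) = 149 / (4.3219 − 3.3219) = 149.000 ms/bit
  a = 770 − 149.000 × 3.3219 = 275.033 ms
Then RT(24) = 275.033 + 149.000 × log₂ 24 = 275.033 + 149.000 × 4.5850 ≈ 958.192 ms.

958.2 ms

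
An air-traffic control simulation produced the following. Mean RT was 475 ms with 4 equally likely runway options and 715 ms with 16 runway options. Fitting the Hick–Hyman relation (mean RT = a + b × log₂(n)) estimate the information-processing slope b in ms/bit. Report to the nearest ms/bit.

120 ms/bit

b = (RT₂ − RT₁)/(log₂ n₂ − log₂ n₁) = (715 − 475)/(4 − 2) = 120 ms/bit.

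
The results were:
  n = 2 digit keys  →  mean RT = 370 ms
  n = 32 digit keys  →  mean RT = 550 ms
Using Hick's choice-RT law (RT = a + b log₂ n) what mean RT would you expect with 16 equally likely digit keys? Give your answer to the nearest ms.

Fit slope and intercept:
  b = (550 − 370) / (log₂ 32 − log₂ 2) = 180 / (5 − 1) = 45 ms/bit
  a = 370 − 45 × 1 = 325 ms
Then RT(16) = 325 + 45 × log₂ 16 = 325 + 45 × 4 ≈ 505.000 ms.

505 ms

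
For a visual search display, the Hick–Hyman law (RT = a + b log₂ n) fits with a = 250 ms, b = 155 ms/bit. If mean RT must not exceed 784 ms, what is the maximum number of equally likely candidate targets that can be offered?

10

Information budget: (784 − 250)/155 = 3.4452 bits, so n ≤ 2^3.4452 = 10.892 → at most 10.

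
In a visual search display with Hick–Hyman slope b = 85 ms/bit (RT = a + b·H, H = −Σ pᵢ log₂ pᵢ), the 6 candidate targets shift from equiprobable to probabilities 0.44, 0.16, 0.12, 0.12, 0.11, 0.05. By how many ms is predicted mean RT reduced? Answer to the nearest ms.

29 ms

Equiprobable entropy H₀ = log₂ 6 = 2.5850 bits.
Skewed entropy H = −Σ pᵢ log₂ pᵢ = 2.2447 bits.
ΔRT = b·(H₀ − H) = 85 × 0.3403 = 28.92 ms.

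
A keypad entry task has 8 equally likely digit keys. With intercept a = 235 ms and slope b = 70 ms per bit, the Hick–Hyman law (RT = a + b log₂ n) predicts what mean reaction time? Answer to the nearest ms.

445 ms

log₂(8) = 3 bits, so RT = 235 + 70 × 3 ≈ 445.000 ms.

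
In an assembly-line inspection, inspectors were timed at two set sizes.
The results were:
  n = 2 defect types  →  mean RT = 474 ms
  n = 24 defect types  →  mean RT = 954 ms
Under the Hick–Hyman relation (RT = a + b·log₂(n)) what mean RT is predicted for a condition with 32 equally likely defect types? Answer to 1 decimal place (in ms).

Fit slope and intercept:
  b = (954 − 474) / (log₂ 24 − log₂ 2) = 480 / (4.5850 − 1) = 133.893 ms/bit
  a = 474 − 133.893 × 1 = 340.107 ms
Then RT(32) = 340.107 + 133.893 × log₂ 32 = 340.107 + 133.893 × 5 ≈ 1009.570 ms.

1009.6 ms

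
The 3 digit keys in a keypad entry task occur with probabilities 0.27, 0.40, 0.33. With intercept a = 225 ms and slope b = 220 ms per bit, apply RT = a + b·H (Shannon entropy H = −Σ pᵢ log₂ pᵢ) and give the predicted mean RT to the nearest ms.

570 ms

H = 0.27·log₂(1/0.27) + 0.40·log₂(1/0.40) + 0.33·log₂(1/0.33) = 1.5666 bits.
RT = 225 + 220 × 1.5666 = 569.66 ms.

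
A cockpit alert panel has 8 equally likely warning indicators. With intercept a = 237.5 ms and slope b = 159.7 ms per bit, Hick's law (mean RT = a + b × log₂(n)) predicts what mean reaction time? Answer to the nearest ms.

717 ms

log₂(8) = 3 bits, so RT = 237.5 + 159.7 × 3 ≈ 716.600 ms.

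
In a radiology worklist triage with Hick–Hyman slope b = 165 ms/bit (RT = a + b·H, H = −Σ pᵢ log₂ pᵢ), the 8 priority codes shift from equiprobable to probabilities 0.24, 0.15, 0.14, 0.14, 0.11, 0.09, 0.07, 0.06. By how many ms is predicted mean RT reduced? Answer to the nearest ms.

Equiprobable entropy H₀ = log₂ 8 = 3.0000 bits.
Skewed entropy H = −Σ pᵢ log₂ pᵢ = 2.8739 bits.
ΔRT = b·(H₀ − H) = 165 × 0.1261 = 20.80 ms.

21 ms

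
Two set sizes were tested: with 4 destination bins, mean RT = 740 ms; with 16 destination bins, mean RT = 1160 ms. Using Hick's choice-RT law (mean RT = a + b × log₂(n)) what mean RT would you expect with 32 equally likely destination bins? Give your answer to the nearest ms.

With log₂ n on the abscissa the relation is linear; from the two conditions:
  b = (1160 − 740) / (log₂ 16 − log₂ 4) = 420 / (4 − 2) = 210 ms/bit
  a = 740 − 210 × 2 = 320 ms
Then RT(32) = 320 + 210 × log₂ 32 = 320 + 210 × 5 ≈ 1370.000 ms.

1370 ms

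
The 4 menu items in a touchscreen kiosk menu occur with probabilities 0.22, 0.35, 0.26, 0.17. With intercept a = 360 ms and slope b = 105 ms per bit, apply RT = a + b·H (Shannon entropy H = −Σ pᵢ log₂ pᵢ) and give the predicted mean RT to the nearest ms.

565 ms

H = 0.22·log₂(1/0.22) + 0.35·log₂(1/0.35) + 0.26·log₂(1/0.26) + 0.17·log₂(1/0.17) = 1.9505 bits.
RT = 360 + 105 × 1.9505 = 564.81 ms.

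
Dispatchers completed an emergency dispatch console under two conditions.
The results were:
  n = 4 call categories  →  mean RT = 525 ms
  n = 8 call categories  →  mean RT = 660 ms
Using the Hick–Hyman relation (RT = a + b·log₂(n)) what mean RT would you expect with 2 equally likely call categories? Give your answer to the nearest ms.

390 ms

Fit slope and intercept:
  b = (660 − 525) / (log₂ 8 − log₂ 4) = 135 / (3 − 2) = 135 ms/bit
  a = 525 − 135 × 2 = 255 ms
Then RT(2) = 255 + 135 × log₂ 2 = 255 + 135 × 1 ≈ 390.000 ms.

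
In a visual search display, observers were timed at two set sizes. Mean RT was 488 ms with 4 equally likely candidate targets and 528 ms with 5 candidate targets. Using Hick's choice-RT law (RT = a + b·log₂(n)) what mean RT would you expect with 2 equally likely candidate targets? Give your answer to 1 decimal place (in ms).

363.7 ms

Fit slope and intercept:
  b = (528 − 488) / (log₂ 5 − log₂ 4) = 40 / (2.3219 − 2) = 124.251 ms/bit
  a = 488 − 124.251 × 2 = 239.497 ms
Then RT(2) = 239.497 + 124.251 × log₂ 2 = 239.497 + 124.251 × 1 ≈ 363.749 ms.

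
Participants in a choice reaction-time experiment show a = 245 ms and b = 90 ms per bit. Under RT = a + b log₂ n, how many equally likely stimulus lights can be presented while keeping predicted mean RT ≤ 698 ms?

Set 245 + 90·log₂ n ≤ 698 → log₂ n ≤ (698 − 245)/90 = 5.0333.
So n ≤ 2^5.0333 = 32.748; the largest integer n is 32.

32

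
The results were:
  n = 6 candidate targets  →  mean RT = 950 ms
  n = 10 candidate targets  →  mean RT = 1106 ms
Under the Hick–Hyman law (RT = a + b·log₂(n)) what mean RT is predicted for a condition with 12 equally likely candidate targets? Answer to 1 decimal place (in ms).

1161.7 ms

Fit slope and intercept:
  b = (1106 − 950) / (log₂ 10 − log₂ 6) = 156 / (3.3219 − 2.5850) = 211.679 ms/bit
  a = 950 − 211.679 × 2.5850 = 402.818 ms
Then RT(12) = 402.818 + 211.679 × log₂ 12 = 402.818 + 211.679 × 3.5850 ≈ 1161.679 ms.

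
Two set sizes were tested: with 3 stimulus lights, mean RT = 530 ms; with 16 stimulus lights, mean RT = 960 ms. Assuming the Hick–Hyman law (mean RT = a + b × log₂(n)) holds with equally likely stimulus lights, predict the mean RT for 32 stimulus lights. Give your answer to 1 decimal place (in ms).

1138.1 ms

Solve the two-equation system in a and b:
  b = (960 − 530) / (log₂ 16 − log₂ 3) = 430 / (4 − 1.5850) = 178.051 ms/bit
  a = 530 − 178.051 × 1.5850 = 247.796 ms
Then RT(32) = 247.796 + 178.051 × log₂ 32 = 247.796 + 178.051 × 5 ≈ 1138.051 ms.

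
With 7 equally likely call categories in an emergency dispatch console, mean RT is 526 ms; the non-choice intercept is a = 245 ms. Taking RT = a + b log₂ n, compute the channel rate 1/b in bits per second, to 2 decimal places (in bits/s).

9.99 bits/s

Choice component = 526 − 245 = 281 ms over log₂(7) = 2.8074 bits.
b = 281 / 2.8074 = 100.094 ms/bit, so 1/b = 9.991 bits/s.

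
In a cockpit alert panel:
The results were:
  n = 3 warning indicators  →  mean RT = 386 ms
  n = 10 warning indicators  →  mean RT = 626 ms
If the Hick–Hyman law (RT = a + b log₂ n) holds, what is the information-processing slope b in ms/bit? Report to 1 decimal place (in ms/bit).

The slope on a log₂ axis is (626 − 386) / (3.3219 − 1.5850) = 138.172 ms/bit.

138.2 ms/bit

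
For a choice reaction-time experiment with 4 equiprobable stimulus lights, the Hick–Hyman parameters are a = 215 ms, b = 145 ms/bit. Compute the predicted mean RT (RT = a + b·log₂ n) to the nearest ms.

log₂(4) = 2 bits, so RT = 215 + 145 × 2 ≈ 505.000 ms.

505 ms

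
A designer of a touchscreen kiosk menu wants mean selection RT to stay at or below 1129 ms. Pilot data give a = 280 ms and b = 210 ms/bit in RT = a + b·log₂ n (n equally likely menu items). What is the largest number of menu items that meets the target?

Set 280 + 210·log₂ n ≤ 1129 → log₂ n ≤ (1129 − 280)/210 = 4.0429.
So n ≤ 2^4.0429 = 16.482; the largest integer n is 16.

16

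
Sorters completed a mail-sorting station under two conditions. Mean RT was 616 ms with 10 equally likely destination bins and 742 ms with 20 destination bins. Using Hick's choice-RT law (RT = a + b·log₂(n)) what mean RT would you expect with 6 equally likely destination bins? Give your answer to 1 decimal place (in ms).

Fit slope and intercept:
  b = (742 − 616) / (log₂ 20 − log₂ 10) = 126 / (4.3219 − 3.3219) = 126.000 ms/bit
  a = 616 − 126.000 × 3.3219 = 197.437 ms
Then RT(6) = 197.437 + 126.000 × log₂ 6 = 197.437 + 126.000 × 2.5850 ≈ 523.142 ms.

523.1 ms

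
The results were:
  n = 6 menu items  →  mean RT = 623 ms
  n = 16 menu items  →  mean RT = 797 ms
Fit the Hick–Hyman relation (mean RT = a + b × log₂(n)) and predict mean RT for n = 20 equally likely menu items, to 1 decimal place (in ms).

836.6 ms

RT is linear in log₂ n, so two points fix the line:
  b = (797 − 623) / (log₂ 16 − log₂ 6) = 174 / (4 − 2.5850) = 122.965 ms/bit
  a = 623 − 122.965 × 2.5850 = 305.140 ms
Then RT(20) = 305.140 + 122.965 × log₂ 20 = 305.140 + 122.965 × 4.3219 ≈ 836.586 ms.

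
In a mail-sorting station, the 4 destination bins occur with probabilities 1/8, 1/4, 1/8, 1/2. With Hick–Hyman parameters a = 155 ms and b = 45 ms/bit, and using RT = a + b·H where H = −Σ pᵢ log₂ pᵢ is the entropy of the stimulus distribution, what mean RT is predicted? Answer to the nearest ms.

234 ms

H = −Σ pᵢ log₂ pᵢ = 0.125·3 + 0.25·2 + 0.125·3 + 0.5·1 = 1.750 bits.
RT = 155 + 45 × 1.750 = 233.75 ms.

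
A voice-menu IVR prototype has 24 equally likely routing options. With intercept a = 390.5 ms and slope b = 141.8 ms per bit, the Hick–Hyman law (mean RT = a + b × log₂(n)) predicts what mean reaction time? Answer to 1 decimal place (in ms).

1040.6 ms

log₂(24) = 4.5850 bits, so RT = 390.5 + 141.8 × 4.5850 ≈ 1040.648 ms.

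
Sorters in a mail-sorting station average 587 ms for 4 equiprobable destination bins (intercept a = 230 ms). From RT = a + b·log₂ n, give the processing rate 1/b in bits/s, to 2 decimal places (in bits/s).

5.60 bits/s

b = (587 − 230)/log₂ 4 = 357/2 = 178.500 ms per bit = 0.17850 s/bit; the reciprocal is 5.602 bits/s.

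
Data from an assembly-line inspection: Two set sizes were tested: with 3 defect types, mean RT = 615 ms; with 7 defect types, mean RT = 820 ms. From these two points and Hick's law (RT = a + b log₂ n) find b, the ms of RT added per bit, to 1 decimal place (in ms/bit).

Slope: b = (820 − 615) / (log₂ 7 − log₂ 3) = 205/1.2224 = 167.704 ms/bit.

167.7 ms/bit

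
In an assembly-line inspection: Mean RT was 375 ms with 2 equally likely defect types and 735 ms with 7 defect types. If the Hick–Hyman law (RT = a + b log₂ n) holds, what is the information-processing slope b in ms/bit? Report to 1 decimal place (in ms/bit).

b = (RT₂ − RT₁)/(log₂ n₂ − log₂ n₁) = (735 − 375)/(2.8074 − 1) = 199.186 ms/bit.

199.2 ms/bit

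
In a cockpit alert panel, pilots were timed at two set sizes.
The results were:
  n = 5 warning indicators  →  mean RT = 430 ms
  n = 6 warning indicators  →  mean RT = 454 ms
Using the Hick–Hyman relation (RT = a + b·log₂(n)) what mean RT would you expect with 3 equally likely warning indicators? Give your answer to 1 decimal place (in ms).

362.8 ms

Fit slope and intercept:
  b = (454 − 430) / (log₂ 6 − log₂ 5) = 24 / (2.5850 − 2.3219) = 91.243 ms/bit
  a = 430 − 91.243 × 2.3219 = 218.141 ms
Then RT(3) = 218.141 + 91.243 × log₂ 3 = 218.141 + 91.243 × 1.5850 ≈ 362.757 ms.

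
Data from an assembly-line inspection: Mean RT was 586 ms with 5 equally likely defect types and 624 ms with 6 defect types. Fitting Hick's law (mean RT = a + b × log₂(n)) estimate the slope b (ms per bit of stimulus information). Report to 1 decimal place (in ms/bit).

144.5 ms/bit

b = (RT₂ − RT₁)/(log₂ n₂ − log₂ n₁) = (624 − 586)/(2.5850 − 2.3219) = 144.468 ms/bit.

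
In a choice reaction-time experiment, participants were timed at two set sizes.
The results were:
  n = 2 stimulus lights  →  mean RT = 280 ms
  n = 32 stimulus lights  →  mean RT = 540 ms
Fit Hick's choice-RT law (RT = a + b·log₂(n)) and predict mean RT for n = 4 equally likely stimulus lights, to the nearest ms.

Solve the two-equation system in a and b:
  b = (540 − 280) / (log₂ 32 − log₂ 2) = 260 / (5 − 1) = 65 ms/bit
  a = 280 − 65 × 1 = 215 ms
Then RT(4) = 215 + 65 × log₂ 4 = 215 + 65 × 2 ≈ 345.000 ms.

345 ms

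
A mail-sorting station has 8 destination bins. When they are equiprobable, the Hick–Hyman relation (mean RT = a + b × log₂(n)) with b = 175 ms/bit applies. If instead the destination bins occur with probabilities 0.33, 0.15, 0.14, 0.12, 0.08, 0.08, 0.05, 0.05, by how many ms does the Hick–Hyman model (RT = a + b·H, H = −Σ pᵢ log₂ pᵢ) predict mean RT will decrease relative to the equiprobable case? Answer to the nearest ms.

The RT saving is b·ΔH. Equiprobable H₀ = log₂(8) = 3.0000 bits; with the given probabilities H = 2.7178 bits.
b·(H₀ − H) = 175 × (3.0000 − 2.7178) = 49.39 ms.

49 ms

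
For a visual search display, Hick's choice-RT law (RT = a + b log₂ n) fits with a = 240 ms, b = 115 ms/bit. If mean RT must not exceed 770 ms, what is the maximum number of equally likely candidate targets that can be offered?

115·log₂ n ≤ 770 − 240 = 530, giving log₂ n ≤ 4.6087 and n ≤ 24.398. The largest whole number is 24.

24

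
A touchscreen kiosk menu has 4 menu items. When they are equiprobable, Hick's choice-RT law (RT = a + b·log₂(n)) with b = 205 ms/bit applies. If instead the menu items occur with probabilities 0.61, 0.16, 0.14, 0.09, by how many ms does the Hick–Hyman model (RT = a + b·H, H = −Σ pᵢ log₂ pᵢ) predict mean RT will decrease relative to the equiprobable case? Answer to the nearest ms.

Equiprobable entropy H₀ = log₂ 4 = 2.0000 bits.
Skewed entropy H = −Σ pᵢ log₂ pᵢ = 1.5678 bits.
ΔRT = b·(H₀ − H) = 205 × 0.4322 = 88.60 ms.

89 ms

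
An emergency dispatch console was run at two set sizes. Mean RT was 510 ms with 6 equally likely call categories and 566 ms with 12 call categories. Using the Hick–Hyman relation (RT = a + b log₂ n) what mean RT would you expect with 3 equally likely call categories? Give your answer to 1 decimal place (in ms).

With log₂ n on the abscissa the relation is linear; from the two conditions:
  b = (566 − 510) / (log₂ 12 − log₂ 6) = 56 / (3.5850 − 2.5850) = 56.000 ms/bit
  a = 510 − 56.000 × 2.5850 = 365.242 ms
Then RT(3) = 365.242 + 56.000 × log₂ 3 = 365.242 + 56.000 × 1.5850 ≈ 454.000 ms.

454.0 ms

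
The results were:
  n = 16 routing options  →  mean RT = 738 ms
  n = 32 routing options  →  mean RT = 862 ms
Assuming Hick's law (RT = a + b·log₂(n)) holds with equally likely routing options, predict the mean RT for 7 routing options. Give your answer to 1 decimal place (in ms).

590.1 ms

RT is linear in log₂ n, so two points fix the line:
  b = (862 − 738) / (log₂ 32 − log₂ 16) = 124 / (5 − 4) = 124.000 ms/bit
  a = 738 − 124.000 × 4 = 242.000 ms
Then RT(7) = 242.000 + 124.000 × log₂ 7 = 242.000 + 124.000 × 2.8074 ≈ 590.112 ms.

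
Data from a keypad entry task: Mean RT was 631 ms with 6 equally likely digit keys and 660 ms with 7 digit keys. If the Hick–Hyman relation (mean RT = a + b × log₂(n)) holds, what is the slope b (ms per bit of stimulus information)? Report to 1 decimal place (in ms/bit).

130.4 ms/bit

The slope on a log₂ axis is (660 − 631) / (2.8074 − 2.5850) = 130.400 ms/bit.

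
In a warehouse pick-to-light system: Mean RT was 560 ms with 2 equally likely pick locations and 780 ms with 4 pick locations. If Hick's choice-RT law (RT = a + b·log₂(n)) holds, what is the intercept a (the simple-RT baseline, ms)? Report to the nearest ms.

340 ms

Slope: b = (780 − 560) / (log₂ 4 − log₂ 2) = 220/1.0000 = 220 ms/bit.
Intercept: a = 560 − 220·log₂(2) = 340.000 ms.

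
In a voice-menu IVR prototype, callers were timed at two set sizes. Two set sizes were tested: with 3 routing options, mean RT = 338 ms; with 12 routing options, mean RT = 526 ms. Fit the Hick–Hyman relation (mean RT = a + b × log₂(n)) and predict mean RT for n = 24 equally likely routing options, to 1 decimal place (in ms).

RT is linear in log₂ n, so two points fix the line:
  b = (526 − 338) / (log₂ 12 − log₂ 3) = 188 / (3.5850 − 1.5850) = 94.000 ms/bit
  a = 338 − 94.000 × 1.5850 = 189.014 ms
Then RT(24) = 189.014 + 94.000 × log₂ 24 = 189.014 + 94.000 × 4.5850 ≈ 620.000 ms.

620.0 ms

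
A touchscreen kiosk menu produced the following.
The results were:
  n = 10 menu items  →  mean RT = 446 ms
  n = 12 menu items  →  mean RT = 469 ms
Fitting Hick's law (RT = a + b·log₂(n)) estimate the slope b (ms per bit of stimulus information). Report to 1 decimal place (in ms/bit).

87.4 ms/bit

The slope on a log₂ axis is (469 − 446) / (3.5850 − 3.3219) = 87.441 ms/bit.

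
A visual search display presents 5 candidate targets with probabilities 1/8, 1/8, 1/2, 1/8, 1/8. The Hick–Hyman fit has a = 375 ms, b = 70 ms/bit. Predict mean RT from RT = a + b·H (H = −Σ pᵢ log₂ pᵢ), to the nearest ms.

Each term −pᵢ log₂ pᵢ: 0.125·3 + 0.125·3 + 0.5·1 + 0.125·3 + 0.125·3; summed, H = 2.000 bits.
Mean RT = a + bH = 375 + 70·2.000 = 515.00 ms.

515 ms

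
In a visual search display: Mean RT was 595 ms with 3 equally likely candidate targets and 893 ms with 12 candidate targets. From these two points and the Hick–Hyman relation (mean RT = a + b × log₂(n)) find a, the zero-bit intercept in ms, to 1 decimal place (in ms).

358.8 ms

The slope on a log₂ axis is (893 − 595) / (3.5850 − 1.5850) = 149.000 ms/bit.
Intercept: a = 595 − 149.000·log₂(3) = 358.841 ms.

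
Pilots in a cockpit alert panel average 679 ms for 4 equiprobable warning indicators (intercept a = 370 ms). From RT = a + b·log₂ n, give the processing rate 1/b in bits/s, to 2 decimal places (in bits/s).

b = (679 − 370)/log₂ 4 = 309/2 = 154.500 ms per bit = 0.15450 s/bit; the reciprocal is 6.472 bits/s.

6.47 bits/s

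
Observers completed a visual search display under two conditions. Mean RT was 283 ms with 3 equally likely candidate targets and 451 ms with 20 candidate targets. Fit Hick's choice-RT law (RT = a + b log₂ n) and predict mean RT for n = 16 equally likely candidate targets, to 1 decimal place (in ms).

RT is linear in log₂ n, so two points fix the line:
  b = (451 − 283) / (log₂ 20 − log₂ 3) = 168 / (4.3219 − 1.5850) = 61.382 ms/bit
  a = 283 − 61.382 × 1.5850 = 185.712 ms
Then RT(16) = 185.712 + 61.382 × log₂ 16 = 185.712 + 61.382 × 4 ≈ 431.239 ms.

431.2 ms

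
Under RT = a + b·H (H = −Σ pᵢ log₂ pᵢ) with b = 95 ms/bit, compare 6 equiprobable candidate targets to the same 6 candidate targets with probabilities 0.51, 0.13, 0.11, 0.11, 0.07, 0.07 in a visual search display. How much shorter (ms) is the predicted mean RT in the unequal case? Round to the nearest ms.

Equiprobable entropy H₀ = log₂ 6 = 2.5850 bits.
Skewed entropy H = −Σ pᵢ log₂ pᵢ = 2.1158 bits.
ΔRT = b·(H₀ − H) = 95 × 0.4692 = 44.57 ms.

45 ms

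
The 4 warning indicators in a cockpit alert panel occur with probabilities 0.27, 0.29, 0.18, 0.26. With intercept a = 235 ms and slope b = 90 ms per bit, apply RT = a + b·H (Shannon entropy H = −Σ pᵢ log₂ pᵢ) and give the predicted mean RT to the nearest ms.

413 ms

H = 0.27·log₂(1/0.27) + 0.29·log₂(1/0.29) + 0.18·log₂(1/0.18) + 0.26·log₂(1/0.26) = 1.9785 bits.
RT = 235 + 90 × 1.9785 = 413.07 ms.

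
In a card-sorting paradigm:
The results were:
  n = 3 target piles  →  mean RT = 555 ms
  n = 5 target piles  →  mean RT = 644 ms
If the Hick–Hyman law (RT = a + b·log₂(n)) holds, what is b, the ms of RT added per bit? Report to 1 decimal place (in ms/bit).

The slope on a log₂ axis is (644 − 555) / (2.3219 − 1.5850) = 120.765 ms/bit.

120.8 ms/bit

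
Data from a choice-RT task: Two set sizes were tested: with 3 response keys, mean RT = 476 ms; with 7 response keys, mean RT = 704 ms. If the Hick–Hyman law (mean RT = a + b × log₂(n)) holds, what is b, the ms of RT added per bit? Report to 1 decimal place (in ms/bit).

b = (RT₂ − RT₁)/(log₂ n₂ − log₂ n₁) = (704 − 476)/(2.8074 − 1.5850) = 186.519 ms/bit.

186.5 ms/bit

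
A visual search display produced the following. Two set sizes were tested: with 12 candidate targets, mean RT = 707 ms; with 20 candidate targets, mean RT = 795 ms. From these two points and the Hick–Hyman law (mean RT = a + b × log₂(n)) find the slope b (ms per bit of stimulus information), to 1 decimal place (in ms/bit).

Slope: b = (795 − 707) / (log₂ 20 − log₂ 12) = 88/0.7370 = 119.409 ms/bit.

119.4 ms/bit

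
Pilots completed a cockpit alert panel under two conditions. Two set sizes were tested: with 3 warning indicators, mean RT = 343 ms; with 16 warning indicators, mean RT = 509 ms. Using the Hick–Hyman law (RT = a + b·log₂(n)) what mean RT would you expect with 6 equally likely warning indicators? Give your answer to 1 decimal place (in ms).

411.7 ms

With log₂ n on the abscissa the relation is linear; from the two conditions:
  b = (509 − 343) / (log₂ 16 − log₂ 3) = 166 / (4 − 1.5850) = 68.736 ms/bit
  a = 343 − 68.736 × 1.5850 = 234.056 ms
Then RT(6) = 234.056 + 68.736 × log₂ 6 = 234.056 + 68.736 × 2.5850 ≈ 411.736 ms.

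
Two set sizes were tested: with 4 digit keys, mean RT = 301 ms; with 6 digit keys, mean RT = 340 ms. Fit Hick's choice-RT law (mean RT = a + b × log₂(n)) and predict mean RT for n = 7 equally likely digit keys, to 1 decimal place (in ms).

354.8 ms

Solve the two-equation system in a and b:
  b = (340 − 301) / (log₂ 6 − log₂ 4) = 39 / (2.5850 − 2) = 66.671 ms/bit
  a = 301 − 66.671 × 2 = 167.658 ms
Then RT(7) = 167.658 + 66.671 × log₂ 7 = 167.658 + 66.671 × 2.8074 ≈ 354.827 ms.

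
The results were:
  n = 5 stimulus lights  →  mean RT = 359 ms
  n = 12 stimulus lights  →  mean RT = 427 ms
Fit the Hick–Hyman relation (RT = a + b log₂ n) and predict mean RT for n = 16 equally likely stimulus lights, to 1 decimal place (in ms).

Solve the two-equation system in a and b:
  b = (427 − 359) / (log₂ 12 − log₂ 5) = 68 / (3.5850 − 2.3219) = 53.839 ms/bit
  a = 359 − 53.839 × 2.3219 = 233.991 ms
Then RT(16) = 233.991 + 53.839 × log₂ 16 = 233.991 + 53.839 × 4 ≈ 449.345 ms.

449.3 ms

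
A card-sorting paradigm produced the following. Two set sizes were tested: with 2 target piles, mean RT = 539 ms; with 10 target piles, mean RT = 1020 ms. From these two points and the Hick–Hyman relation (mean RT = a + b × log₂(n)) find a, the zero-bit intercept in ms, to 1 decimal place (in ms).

331.8 ms

The slope on a log₂ axis is (1020 − 539) / (3.3219 − 1) = 207.155 ms/bit.
a = RT₁ − b·log₂ n₁ = 539 − 207.155 × 1 = 331.845 ms.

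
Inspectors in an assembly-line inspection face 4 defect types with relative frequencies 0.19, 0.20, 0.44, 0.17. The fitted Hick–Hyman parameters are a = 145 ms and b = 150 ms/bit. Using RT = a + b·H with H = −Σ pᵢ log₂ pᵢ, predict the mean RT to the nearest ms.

Entropy contributions −pᵢ log₂ pᵢ: 0.4552, 0.4644, 0.5211, 0.4346; sum H = 1.8753 bits.
RT = a + bH = 145 + 150·1.8753 = 426.30 ms.

426 ms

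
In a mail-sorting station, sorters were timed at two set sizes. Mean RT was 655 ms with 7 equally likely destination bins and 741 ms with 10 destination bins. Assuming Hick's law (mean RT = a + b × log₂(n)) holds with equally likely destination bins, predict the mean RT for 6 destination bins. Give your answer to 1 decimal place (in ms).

Fit slope and intercept:
  b = (741 − 655) / (log₂ 10 − log₂ 7) = 86 / (3.3219 − 2.8074) = 167.129 ms/bit
  a = 655 − 167.129 × 2.8074 = 185.810 ms
Then RT(6) = 185.810 + 167.129 × log₂ 6 = 185.810 + 167.129 × 2.5850 ≈ 617.832 ms.

617.8 ms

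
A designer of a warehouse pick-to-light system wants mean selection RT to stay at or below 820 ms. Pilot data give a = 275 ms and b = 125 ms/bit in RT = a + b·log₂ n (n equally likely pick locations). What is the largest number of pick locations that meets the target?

20

Set 275 + 125·log₂ n ≤ 820 → log₂ n ≤ (820 − 275)/125 = 4.3600.
So n ≤ 2^4.3600 = 20.535; the largest integer n is 20.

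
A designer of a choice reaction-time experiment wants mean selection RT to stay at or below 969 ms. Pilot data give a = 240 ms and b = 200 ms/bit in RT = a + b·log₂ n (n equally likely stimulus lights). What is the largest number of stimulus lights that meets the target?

12

Information budget: (969 − 240)/200 = 3.6450 bits, so n ≤ 2^3.6450 = 12.510 → at most 12.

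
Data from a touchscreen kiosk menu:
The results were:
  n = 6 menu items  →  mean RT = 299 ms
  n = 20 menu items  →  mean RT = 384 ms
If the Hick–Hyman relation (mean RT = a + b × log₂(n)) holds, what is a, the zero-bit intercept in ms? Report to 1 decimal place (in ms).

172.5 ms

b = (RT₂ − RT₁)/(log₂ n₂ − log₂ n₁) = (384 − 299)/(4.3219 − 2.5850) = 48.936 ms/bit.
Intercept: a = 299 − 48.936·log₂(6) = 172.502 ms.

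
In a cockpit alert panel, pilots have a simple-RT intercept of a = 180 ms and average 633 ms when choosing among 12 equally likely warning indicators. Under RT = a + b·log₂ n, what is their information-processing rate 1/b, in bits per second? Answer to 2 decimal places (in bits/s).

7.91 bits/s

b = (633 − 180)/log₂ 12 = 453/3.5850 = 126.361 ms per bit = 0.12636 s/bit; the reciprocal is 7.914 bits/s.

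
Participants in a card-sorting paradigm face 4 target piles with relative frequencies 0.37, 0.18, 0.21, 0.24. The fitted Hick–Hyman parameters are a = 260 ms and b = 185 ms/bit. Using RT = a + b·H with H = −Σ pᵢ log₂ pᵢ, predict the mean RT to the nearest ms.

Entropy contributions −pᵢ log₂ pᵢ: 0.5307, 0.4453, 0.4728, 0.4941; sum H = 1.9430 bits.
RT = a + bH = 260 + 185·1.9430 = 619.45 ms.

619 ms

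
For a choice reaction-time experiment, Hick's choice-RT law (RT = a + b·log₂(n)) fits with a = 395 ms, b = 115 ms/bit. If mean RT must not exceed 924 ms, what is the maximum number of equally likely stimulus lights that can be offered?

24

Information budget: (924 − 395)/115 = 4.6000 bits, so n ≤ 2^4.6000 = 24.251 → at most 24.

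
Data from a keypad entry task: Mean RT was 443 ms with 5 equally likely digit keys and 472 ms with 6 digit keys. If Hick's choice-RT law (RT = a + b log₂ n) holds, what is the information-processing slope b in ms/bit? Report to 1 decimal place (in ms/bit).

The slope on a log₂ axis is (472 − 443) / (2.5850 − 2.3219) = 110.252 ms/bit.

110.3 ms/bit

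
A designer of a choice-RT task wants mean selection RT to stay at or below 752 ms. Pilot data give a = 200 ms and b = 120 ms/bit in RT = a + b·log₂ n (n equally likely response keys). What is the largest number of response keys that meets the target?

Information budget: (752 − 200)/120 = 4.6000 bits, so n ≤ 2^4.6000 = 24.251 → at most 24.

24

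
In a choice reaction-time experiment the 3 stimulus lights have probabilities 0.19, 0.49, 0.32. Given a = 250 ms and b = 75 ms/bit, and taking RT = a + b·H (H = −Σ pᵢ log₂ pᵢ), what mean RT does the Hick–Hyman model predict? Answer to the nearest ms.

H = 0.19·log₂(1/0.19) + 0.49·log₂(1/0.49) + 0.32·log₂(1/0.32) = 1.4855 bits.
RT = 250 + 75 × 1.4855 = 361.42 ms.

361 ms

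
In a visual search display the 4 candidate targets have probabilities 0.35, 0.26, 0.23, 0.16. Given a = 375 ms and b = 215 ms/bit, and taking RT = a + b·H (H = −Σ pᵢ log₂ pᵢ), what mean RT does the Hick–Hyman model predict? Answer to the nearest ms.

H = 0.35·log₂(1/0.35) + 0.26·log₂(1/0.26) + 0.23·log₂(1/0.23) + 0.16·log₂(1/0.16) = 1.9461 bits.
RT = 375 + 215 × 1.9461 = 793.41 ms.

793 ms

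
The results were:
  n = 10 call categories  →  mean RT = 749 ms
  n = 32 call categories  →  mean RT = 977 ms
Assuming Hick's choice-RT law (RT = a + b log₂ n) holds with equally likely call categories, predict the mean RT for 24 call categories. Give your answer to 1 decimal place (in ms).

920.6 ms

Fit slope and intercept:
  b = (977 − 749) / (log₂ 32 − log₂ 10) = 228 / (5 − 3.3219) = 135.870 ms/bit
  a = 749 − 135.870 × 3.3219 = 297.649 ms
Then RT(24) = 297.649 + 135.870 × log₂ 24 = 297.649 + 135.870 × 4.5850 ≈ 920.609 ms.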